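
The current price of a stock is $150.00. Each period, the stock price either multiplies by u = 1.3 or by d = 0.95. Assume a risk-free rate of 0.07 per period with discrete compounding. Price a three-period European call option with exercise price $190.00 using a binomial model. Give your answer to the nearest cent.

Risk-neutral probability p = (1 + 0.07 − 0.95)/(1.3 − 0.95) = 0.1200/0.3500 = 0.3429
Terminal stock prices: S_uuu = 329.6, S_uud = 240.8, S_udd = 176, S_ddd = 128.6
Terminal payoffs (S − K): max(139.6, 0) = 139.6, max(50.83, 0) = 50.83, max(-14.01, 0) = 0, max(-61.39, 0) = 0
Node uu (S = 253.5): V_uu = 1/1.07·[0.3429·139.5500 + 0.6571·50.8250] = 75.9299
Node ud (S = 185.2): V_ud = 1/1.07·[0.3429·50.8250 + 0.6571·0.0000] = 16.2857
Node dd (S = 135.4): V_dd = 1/1.07·[0.3429·0.0000 + 0.6571·0.0000] = 0.0000
Node u (S = 195): V_u = 1/1.07·[0.3429·75.9299 + 0.6571·16.2857] = 34.3319
Node d (S = 142.5): V_d = 1/1.07·[0.3429·16.2857 + 0.6571·0.0000] = 5.2184
Node 0 (S = 150): V_0 = 1/1.07·[0.3429·34.3319 + 0.6571·5.2184] = 14.2058

$14.21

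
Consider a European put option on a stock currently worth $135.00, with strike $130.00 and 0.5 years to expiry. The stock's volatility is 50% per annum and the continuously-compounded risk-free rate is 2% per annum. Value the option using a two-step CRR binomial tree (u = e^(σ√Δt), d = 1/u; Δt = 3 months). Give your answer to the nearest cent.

$14.53

CRR parameters: u = e^(σ√Δt) = e^(0.5·√0.25) = 1.2840, d = 1/u = 0.7788
Per-period rate: rΔt = 0.02·0.25 = 0.005, so R = e^0.005 = 1.0050
Risk-neutral probability p = (e^0.005 − 0.7788)/(1.2840 − 0.7788) = 0.2262/0.5052 = 0.4477
Terminal stock prices: S_uu = 222.6, S_ud = 135, S_dd = 81.88
Terminal payoffs (K − S): max(-92.58, 0) = 0, max(-5, 0) = 0, max(48.12, 0) = 48.12
Node u (S = 173.3): V_u = e^(−0.005)·[0.4477·0.0000 + 0.5523·0.0000] = 0.0000
Node d (S = 105.1): V_d = e^(−0.005)·[0.4477·0.0000 + 0.5523·48.1184] = 26.4411
Node 0 (S = 135): V_0 = e^(−0.005)·[0.4477·0.0000 + 0.5523·26.4411] = 14.5294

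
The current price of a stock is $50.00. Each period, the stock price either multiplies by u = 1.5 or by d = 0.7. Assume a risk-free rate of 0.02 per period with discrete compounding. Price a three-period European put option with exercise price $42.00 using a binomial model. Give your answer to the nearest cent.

Risk-neutral probability p = (1 + 0.02 − 0.7)/(1.5 − 0.7) = 0.3200/0.8000 = 0.4000
Terminal stock prices: S_uuu = 168.8, S_uud = 78.75, S_udd = 36.75, S_ddd = 17.15
Terminal payoffs (K − S): max(-126.8, 0) = 0, max(-36.75, 0) = 0, max(5.25, 0) = 5.25, max(24.85, 0) = 24.85
Node uu (S = 112.5): V_uu = 1/1.02·[0.4000·0.0000 + 0.6000·0.0000] = 0.0000
Node ud (S = 52.5): V_ud = 1/1.02·[0.4000·0.0000 + 0.6000·5.2500] = 3.0882
Node dd (S = 24.5): V_dd = 1/1.02·[0.4000·5.2500 + 0.6000·24.8500] = 16.6765
Node u (S = 75): V_u = 1/1.02·[0.4000·0.0000 + 0.6000·3.0882] = 1.8166
Node d (S = 35): V_d = 1/1.02·[0.4000·3.0882 + 0.6000·16.6765] = 11.0208
Node 0 (S = 50): V_0 = 1/1.02·[0.4000·1.8166 + 0.6000·11.0208] = 7.1952

$7.20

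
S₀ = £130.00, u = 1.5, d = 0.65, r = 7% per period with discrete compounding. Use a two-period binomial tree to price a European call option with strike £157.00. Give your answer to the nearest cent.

Risk-neutral probability p = (1 + 0.07 − 0.65)/(1.5 − 0.65) = 0.4200/0.8500 = 0.4941
Terminal stock prices: S_uu = 292.5, S_ud = 126.8, S_dd = 54.93
Terminal payoffs (S − K): max(135.5, 0) = 135.5, max(-30.25, 0) = 0, max(-102.1, 0) = 0
Node u (S = 195): V_u = 1/1.07·[0.4941·135.5000 + 0.5059·0.0000] = 62.5728
Node d (S = 84.5): V_d = 1/1.07·[0.4941·0.0000 + 0.5059·0.0000] = 0.0000
Node 0 (S = 130): V_0 = 1/1.07·[0.4941·62.5728 + 0.5059·0.0000] = 28.8957

£28.90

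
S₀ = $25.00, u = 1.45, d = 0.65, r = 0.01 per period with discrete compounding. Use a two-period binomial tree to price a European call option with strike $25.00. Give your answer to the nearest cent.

Risk-neutral probability p = (1 + 0.01 − 0.65)/(1.45 − 0.65) = 0.3600/0.8000 = 0.4500
Terminal stock prices: S_uu = 52.56, S_ud = 23.56, S_dd = 10.56
Terminal payoffs (S − K): max(27.56, 0) = 27.56, max(-1.438, 0) = 0, max(-14.44, 0) = 0
Node u (S = 36.25): V_u = 1/1.01·[0.4500·27.5625 + 0.5500·0.0000] = 12.2803
Node d (S = 16.25): V_d = 1/1.01·[0.4500·0.0000 + 0.5500·0.0000] = 0.0000
Node 0 (S = 25): V_0 = 1/1.01·[0.4500·12.2803 + 0.5500·0.0000] = 5.4714

$5.47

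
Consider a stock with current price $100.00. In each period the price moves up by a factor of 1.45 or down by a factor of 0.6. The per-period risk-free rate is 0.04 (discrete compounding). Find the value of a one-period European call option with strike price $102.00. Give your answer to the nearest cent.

Risk-neutral probability p = (1 + 0.04 − 0.6)/(1.45 − 0.6) = 0.4400/0.8500 = 0.5176
Terminal stock prices: S_u = 145, S_d = 60
Terminal payoffs (S − K): max(43, 0) = 43, max(-42, 0) = 0
Node 0 (S = 100): V_0 = 1/1.04·[0.5176·43.0000 + 0.4824·0.0000] = 21.4027

$21.40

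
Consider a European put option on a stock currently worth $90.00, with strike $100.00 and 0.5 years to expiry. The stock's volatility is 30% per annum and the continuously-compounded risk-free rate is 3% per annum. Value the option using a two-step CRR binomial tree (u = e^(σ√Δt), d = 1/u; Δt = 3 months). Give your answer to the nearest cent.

$13.54

CRR parameters: u = e^(σ√Δt) = e^(0.3·√0.25) = 1.1618, d = 1/u = 0.8607
Per-period rate: rΔt = 0.03·0.25 = 0.0075, so R = e^0.0075 = 1.0075
Risk-neutral probability p = (e^0.0075 − 0.8607)/(1.1618 − 0.8607) = 0.1468/0.3011 = 0.4876
Terminal stock prices: S_uu = 121.5, S_ud = 90, S_dd = 66.67
Terminal payoffs (K − S): max(-21.49, 0) = 0, max(10, 0) = 10, max(33.33, 0) = 33.33
Node u (S = 104.6): V_u = e^(−0.0075)·[0.4876·0.0000 + 0.5124·10.0000] = 5.0860
Node d (S = 77.46): V_d = e^(−0.0075)·[0.4876·10.0000 + 0.5124·33.3264] = 21.7891
Node 0 (S = 90): V_0 = e^(−0.0075)·[0.4876·5.0860 + 0.5124·21.7891] = 13.5432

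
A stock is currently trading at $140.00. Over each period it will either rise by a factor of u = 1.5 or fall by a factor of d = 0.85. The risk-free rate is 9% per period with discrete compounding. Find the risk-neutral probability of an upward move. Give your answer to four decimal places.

p = 0.3692

Risk-neutral probability p = (1 + 0.09 − 0.85)/(1.5 − 0.85) = 0.2400/0.6500 = 0.3692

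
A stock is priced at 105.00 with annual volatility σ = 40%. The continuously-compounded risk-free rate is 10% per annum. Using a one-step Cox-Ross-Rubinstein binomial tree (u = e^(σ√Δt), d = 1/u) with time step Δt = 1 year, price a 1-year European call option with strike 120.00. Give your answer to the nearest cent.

CRR parameters: u = e^(σ√Δt) = e^(0.4·√1) = 1.4918, d = 1/u = 0.6703
Per-period rate: rΔt = 0.1·1 = 0.1, so R = e^0.1 = 1.1052
Risk-neutral probability p = (e^0.1 − 0.6703)/(1.4918 − 0.6703) = 0.4349/0.8215 = 0.5293
Terminal stock prices: S_u = 156.6, S_d = 70.38
Terminal payoffs (S − K): max(36.64, 0) = 36.64, max(-49.62, 0) = 0
Node 0 (S = 105): V_0 = e^(−0.1)·[0.5293·36.6416 + 0.4707·0.0000] = 17.5499

17.55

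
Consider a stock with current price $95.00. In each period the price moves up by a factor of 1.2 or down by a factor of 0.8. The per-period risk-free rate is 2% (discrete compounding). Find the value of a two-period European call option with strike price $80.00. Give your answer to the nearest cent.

Risk-neutral probability p = (1 + 0.02 − 0.8)/(1.2 − 0.8) = 0.2200/0.4000 = 0.5500
Terminal stock prices: S_uu = 136.8, S_ud = 91.2, S_dd = 60.8
Terminal payoffs (S − K): max(56.8, 0) = 56.8, max(11.2, 0) = 11.2, max(-19.2, 0) = 0
Node u (S = 114): V_u = 1/1.02·[0.5500·56.8000 + 0.4500·11.2000] = 35.5686
Node d (S = 76): V_d = 1/1.02·[0.5500·11.2000 + 0.4500·0.0000] = 6.0392
Node 0 (S = 95): V_0 = 1/1.02·[0.5500·35.5686 + 0.4500·6.0392] = 21.8435

$21.84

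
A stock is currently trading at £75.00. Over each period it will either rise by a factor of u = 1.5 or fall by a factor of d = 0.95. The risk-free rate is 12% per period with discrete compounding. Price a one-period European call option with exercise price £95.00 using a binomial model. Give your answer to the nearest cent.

Risk-neutral probability p = (1 + 0.12 − 0.95)/(1.5 − 0.95) = 0.1700/0.5500 = 0.3091
Terminal stock prices: S_u = 112.5, S_d = 71.25
Terminal payoffs (S − K): max(17.5, 0) = 17.5, max(-23.75, 0) = 0
Node 0 (S = 75): V_0 = 1/1.12·[0.3091·17.5000 + 0.6909·0.0000] = 4.8295

£4.83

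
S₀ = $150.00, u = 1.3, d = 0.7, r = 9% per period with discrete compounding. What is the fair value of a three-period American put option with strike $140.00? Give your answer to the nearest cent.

$13.97

Risk-neutral probability p = (1 + 0.09 − 0.7)/(1.3 − 0.7) = 0.3900/0.6000 = 0.6500
Terminal stock prices: S_uuu = 329.6, S_uud = 177.5, S_udd = 95.55, S_ddd = 51.45
Terminal payoffs (K − S): max(-189.6, 0) = 0, max(-37.45, 0) = 0, max(44.45, 0) = 44.45, max(88.55, 0) = 88.55
Node uu (S = 253.5): continuation = 1/1.09·[0.6500·0.0000 + 0.3500·0.0000] = 0.0000; exercise value = 0.0000 ≤ continuation, so V_uu = 0.0000
Node ud (S = 136.5): continuation = 1/1.09·[0.6500·0.0000 + 0.3500·44.4500] = 14.2729; exercise value = 3.5000 ≤ continuation, so V_ud = 14.2729
Node dd (S = 73.5): continuation = 1/1.09·[0.6500·44.4500 + 0.3500·88.5500] = 54.9404; exercise value = 66.5000 > continuation, so V_dd = 66.5000 (exercise)
Node u (S = 195): continuation = 1/1.09·[0.6500·0.0000 + 0.3500·14.2729] = 4.5831; exercise value = 0.0000 ≤ continuation, so V_u = 4.5831
Node d (S = 105): continuation = 1/1.09·[0.6500·14.2729 + 0.3500·66.5000] = 29.8646; exercise value = 35.0000 > continuation, so V_d = 35.0000 (exercise)
Node 0 (S = 150): continuation = 1/1.09·[0.6500·4.5831 + 0.3500·35.0000] = 13.9715; exercise value = 0.0000 ≤ continuation, so V_0 = 13.9715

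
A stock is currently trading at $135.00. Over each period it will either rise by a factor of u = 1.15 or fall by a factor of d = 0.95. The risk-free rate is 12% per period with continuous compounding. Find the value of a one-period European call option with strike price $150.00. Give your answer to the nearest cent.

$4.13

Risk-neutral probability p = (e^0.12 − 0.95)/(1.15 − 0.95) = 0.1775/0.2000 = 0.8875
Terminal stock prices: S_u = 155.2, S_d = 128.2
Terminal payoffs (S − K): max(5.25, 0) = 5.25, max(-21.75, 0) = 0
Node 0 (S = 135): V_0 = e^(−0.12)·[0.8875·5.2500 + 0.1125·0.0000] = 4.1324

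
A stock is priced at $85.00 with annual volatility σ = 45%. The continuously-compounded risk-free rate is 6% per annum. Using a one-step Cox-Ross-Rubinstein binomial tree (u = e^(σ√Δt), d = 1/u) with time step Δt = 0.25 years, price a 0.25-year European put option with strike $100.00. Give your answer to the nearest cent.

CRR parameters: u = e^(σ√Δt) = e^(0.45·√0.25) = 1.2523, d = 1/u = 0.7985
Per-period rate: rΔt = 0.06·0.25 = 0.015, so R = e^0.015 = 1.0151
Risk-neutral probability p = (e^0.015 − 0.7985)/(1.2523 − 0.7985) = 0.2166/0.4538 = 0.4773
Terminal stock prices: S_u = 106.4, S_d = 67.87
Terminal payoffs (K − S): max(-6.447, 0) = 0, max(32.13, 0) = 32.13
Node 0 (S = 85): V_0 = e^(−0.015)·[0.4773·0.0000 + 0.5227·32.1261] = 16.5427

$16.54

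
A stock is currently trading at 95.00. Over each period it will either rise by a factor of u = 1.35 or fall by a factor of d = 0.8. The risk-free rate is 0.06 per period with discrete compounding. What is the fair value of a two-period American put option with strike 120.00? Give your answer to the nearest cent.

25.75

Risk-neutral probability p = (1 + 0.06 − 0.8)/(1.35 − 0.8) = 0.2600/0.5500 = 0.4727
Terminal stock prices: S_uu = 173.1, S_ud = 102.6, S_dd = 60.8
Terminal payoffs (K − S): max(-53.14, 0) = 0, max(17.4, 0) = 17.4, max(59.2, 0) = 59.2
Node u (S = 128.2): continuation = 1/1.06·[0.4727·0.0000 + 0.5273·17.4000] = 8.6552; exercise value = 0.0000 ≤ continuation, so V_u = 8.6552
Node d (S = 76): continuation = 1/1.06·[0.4727·17.4000 + 0.5273·59.2000] = 37.2075; exercise value = 44.0000 > continuation, so V_d = 44.0000 (exercise)
Node 0 (S = 95): continuation = 1/1.06·[0.4727·8.6552 + 0.5273·44.0000] = 25.7468; exercise value = 25.0000 ≤ continuation, so V_0 = 25.7468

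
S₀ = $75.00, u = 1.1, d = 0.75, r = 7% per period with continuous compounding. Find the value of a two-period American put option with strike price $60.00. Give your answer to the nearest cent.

Risk-neutral probability p = (e^0.07 − 0.75)/(1.1 − 0.75) = 0.3225/0.3500 = 0.9215
Terminal stock prices: S_uu = 90.75, S_ud = 61.88, S_dd = 42.19
Terminal payoffs (K − S): max(-30.75, 0) = 0, max(-1.875, 0) = 0, max(17.81, 0) = 17.81
Node u (S = 82.5): continuation = e^(−0.07)·[0.9215·0.0000 + 0.0785·0.0000] = 0.0000; exercise value = 0.0000 ≤ continuation, so V_u = 0.0000
Node d (S = 56.25): continuation = e^(−0.07)·[0.9215·0.0000 + 0.0785·17.8125] = 1.3045; exercise value = 3.7500 > continuation, so V_d = 3.7500 (exercise)
Node 0 (S = 75): continuation = e^(−0.07)·[0.9215·0.0000 + 0.0785·3.7500] = 0.2746; exercise value = 0.0000 ≤ continuation, so V_0 = 0.2746

$0.27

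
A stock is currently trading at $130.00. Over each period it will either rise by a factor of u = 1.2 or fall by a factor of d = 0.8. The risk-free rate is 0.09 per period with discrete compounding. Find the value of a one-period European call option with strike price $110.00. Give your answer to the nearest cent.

Risk-neutral probability p = (1 + 0.09 − 0.8)/(1.2 − 0.8) = 0.2900/0.4000 = 0.7250
Terminal stock prices: S_u = 156, S_d = 104
Terminal payoffs (S − K): max(46, 0) = 46, max(-6, 0) = 0
Node 0 (S = 130): V_0 = 1/1.09·[0.7250·46.0000 + 0.2750·0.0000] = 30.5963

$30.60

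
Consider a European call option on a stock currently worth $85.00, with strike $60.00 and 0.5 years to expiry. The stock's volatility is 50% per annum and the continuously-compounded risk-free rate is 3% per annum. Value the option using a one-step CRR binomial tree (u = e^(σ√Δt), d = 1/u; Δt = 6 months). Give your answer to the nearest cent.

CRR parameters: u = e^(σ√Δt) = e^(0.5·√0.5) = 1.4241, d = 1/u = 0.7022
Per-period rate: rΔt = 0.03·0.5 = 0.015, so R = e^0.015 = 1.0151
Risk-neutral probability p = (e^0.015 − 0.7022)/(1.4241 − 0.7022) = 0.3129/0.7219 = 0.4335
Terminal stock prices: S_u = 121.1, S_d = 59.69
Terminal payoffs (S − K): max(61.05, 0) = 61.05, max(-0.314, 0) = 0
Node 0 (S = 85): V_0 = e^(−0.015)·[0.4335·61.0501 + 0.5665·0.0000] = 26.0685

$26.07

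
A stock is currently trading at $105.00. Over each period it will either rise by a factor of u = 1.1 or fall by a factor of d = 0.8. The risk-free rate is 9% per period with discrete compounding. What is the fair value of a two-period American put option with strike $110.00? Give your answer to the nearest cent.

$5.00

Risk-neutral probability p = (1 + 0.09 − 0.8)/(1.1 − 0.8) = 0.2900/0.3000 = 0.9667
Terminal stock prices: S_uu = 127.1, S_ud = 92.4, S_dd = 67.2
Terminal payoffs (K − S): max(-17.05, 0) = 0, max(17.6, 0) = 17.6, max(42.8, 0) = 42.8
Node u (S = 115.5): continuation = 1/1.09·[0.9667·0.0000 + 0.0333·17.6000] = 0.5382; exercise value = 0.0000 ≤ continuation, so V_u = 0.5382
Node d (S = 84): continuation = 1/1.09·[0.9667·17.6000 + 0.0333·42.8000] = 16.9174; exercise value = 26.0000 > continuation, so V_d = 26.0000 (exercise)
Node 0 (S = 105): continuation = 1/1.09·[0.9667·0.5382 + 0.0333·26.0000] = 1.2724; exercise value = 5.0000 > continuation, so V_0 = 5.0000 (exercise)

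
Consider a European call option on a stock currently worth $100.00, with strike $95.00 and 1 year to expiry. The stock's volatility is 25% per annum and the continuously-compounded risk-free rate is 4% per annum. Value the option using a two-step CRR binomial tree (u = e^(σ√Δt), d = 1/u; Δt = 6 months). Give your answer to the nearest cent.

CRR parameters: u = e^(σ√Δt) = e^(0.25·√0.5) = 1.1934, d = 1/u = 0.8380
Per-period rate: rΔt = 0.04·0.5 = 0.02, so R = e^0.02 = 1.0202
Risk-neutral probability p = (e^0.02 − 0.8380)/(1.1934 − 0.8380) = 0.1822/0.3554 = 0.5128
Terminal stock prices: S_uu = 142.4, S_ud = 100, S_dd = 70.22
Terminal payoffs (S − K): max(47.41, 0) = 47.41, max(5, 0) = 5, max(-24.78, 0) = 0
Node u (S = 119.3): V_u = e^(−0.02)·[0.5128·47.4119 + 0.4872·5.0000] = 26.2176
Node d (S = 83.8): V_d = e^(−0.02)·[0.5128·5.0000 + 0.4872·0.0000] = 2.5130
Node 0 (S = 100): V_0 = e^(−0.02)·[0.5128·26.2176 + 0.4872·2.5130] = 14.3774

$14.38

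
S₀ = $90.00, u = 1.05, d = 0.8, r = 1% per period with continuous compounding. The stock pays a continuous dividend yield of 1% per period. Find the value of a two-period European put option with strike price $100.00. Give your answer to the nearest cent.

$9.80

Per-period risk-free factor R = e^0.01 = 1.0101; dividend-adjusted growth = e^(0.01−0.01) = 1.0000.
Risk-neutral probability p = (1.0000 − 0.8)/(1.05 − 0.8) = 0.2000/0.2500 = 0.8000
Terminal stock prices: S_uu = 99.23, S_ud = 75.6, S_dd = 57.6
Terminal payoffs (K − S): max(0.775, 0) = 0.775, max(24.4, 0) = 24.4, max(42.4, 0) = 42.4
Node u (S = 94.5): V_u = e^(−0.01)·[0.8000·0.7750 + 0.2000·24.4000] = 5.4453
Node d (S = 72): V_d = e^(−0.01)·[0.8000·24.4000 + 0.2000·42.4000] = 27.7214
Node 0 (S = 90): V_0 = e^(−0.01)·[0.8000·5.4453 + 0.2000·27.7214] = 9.8020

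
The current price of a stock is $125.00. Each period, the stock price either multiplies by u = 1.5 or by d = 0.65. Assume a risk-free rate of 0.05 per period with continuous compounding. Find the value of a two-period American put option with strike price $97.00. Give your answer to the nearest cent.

Risk-neutral probability p = (e^0.05 − 0.65)/(1.5 − 0.65) = 0.4013/0.8500 = 0.4721
Terminal stock prices: S_uu = 281.2, S_ud = 121.9, S_dd = 52.81
Terminal payoffs (K − S): max(-184.2, 0) = 0, max(-24.88, 0) = 0, max(44.19, 0) = 44.19
Node u (S = 187.5): continuation = e^(−0.05)·[0.4721·0.0000 + 0.5279·0.0000] = 0.0000; exercise value = 0.0000 ≤ continuation, so V_u = 0.0000
Node d (S = 81.25): continuation = e^(−0.05)·[0.4721·0.0000 + 0.5279·44.1875] = 22.1896; exercise value = 15.7500 ≤ continuation, so V_d = 22.1896
Node 0 (S = 125): continuation = e^(−0.05)·[0.4721·0.0000 + 0.5279·22.1896] = 11.1430; exercise value = 0.0000 ≤ continuation, so V_0 = 11.1430

$11.14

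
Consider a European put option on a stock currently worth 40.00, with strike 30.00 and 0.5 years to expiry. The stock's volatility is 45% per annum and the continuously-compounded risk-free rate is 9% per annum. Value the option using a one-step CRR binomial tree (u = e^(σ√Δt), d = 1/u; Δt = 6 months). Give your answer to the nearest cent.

CRR parameters: u = e^(σ√Δt) = e^(0.45·√0.5) = 1.3746, d = 1/u = 0.7275
Per-period rate: rΔt = 0.09·0.5 = 0.045, so R = e^0.045 = 1.0460
Risk-neutral probability p = (e^0.045 − 0.7275)/(1.3746 − 0.7275) = 0.3186/0.6472 = 0.4922
Terminal stock prices: S_u = 54.99, S_d = 29.1
Terminal payoffs (K − S): max(-24.99, 0) = 0, max(0.9017, 0) = 0.9017
Node 0 (S = 40): V_0 = e^(−0.045)·[0.4922·0.0000 + 0.5078·0.9017] = 0.4377

0.44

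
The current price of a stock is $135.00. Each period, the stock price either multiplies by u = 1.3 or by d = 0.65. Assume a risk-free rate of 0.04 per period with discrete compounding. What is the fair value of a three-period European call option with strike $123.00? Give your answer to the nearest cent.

$43.05

Risk-neutral probability p = (1 + 0.04 − 0.65)/(1.3 − 0.65) = 0.3900/0.6500 = 0.6000
Terminal stock prices: S_uuu = 296.6, S_uud = 148.3, S_udd = 74.15, S_ddd = 37.07
Terminal payoffs (S − K): max(173.6, 0) = 173.6, max(25.3, 0) = 25.3, max(-48.85, 0) = 0, max(-85.93, 0) = 0
Node uu (S = 228.2): V_uu = 1/1.04·[0.6000·173.5950 + 0.4000·25.2975] = 109.8808
Node ud (S = 114.1): V_ud = 1/1.04·[0.6000·25.2975 + 0.4000·0.0000] = 14.5947
Node dd (S = 57.04): V_dd = 1/1.04·[0.6000·0.0000 + 0.4000·0.0000] = 0.0000
Node u (S = 175.5): V_u = 1/1.04·[0.6000·109.8808 + 0.4000·14.5947] = 69.0061
Node d (S = 87.75): V_d = 1/1.04·[0.6000·14.5947 + 0.4000·0.0000] = 8.4200
Node 0 (S = 135): V_0 = 1/1.04·[0.6000·69.0061 + 0.4000·8.4200] = 43.0497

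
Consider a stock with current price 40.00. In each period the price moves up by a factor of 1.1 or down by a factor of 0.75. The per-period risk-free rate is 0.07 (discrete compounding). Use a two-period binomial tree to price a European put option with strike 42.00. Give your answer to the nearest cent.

Risk-neutral probability p = (1 + 0.07 − 0.75)/(1.1 − 0.75) = 0.3200/0.3500 = 0.9143
Terminal stock prices: S_uu = 48.4, S_ud = 33, S_dd = 22.5
Terminal payoffs (K − S): max(-6.4, 0) = 0, max(9, 0) = 9, max(19.5, 0) = 19.5
Node u (S = 44): V_u = 1/1.07·[0.9143·0.0000 + 0.0857·9.0000] = 0.7210
Node d (S = 30): V_d = 1/1.07·[0.9143·9.0000 + 0.0857·19.5000] = 9.2523
Node 0 (S = 40): V_0 = 1/1.07·[0.9143·0.7210 + 0.0857·9.2523] = 1.3572

1.36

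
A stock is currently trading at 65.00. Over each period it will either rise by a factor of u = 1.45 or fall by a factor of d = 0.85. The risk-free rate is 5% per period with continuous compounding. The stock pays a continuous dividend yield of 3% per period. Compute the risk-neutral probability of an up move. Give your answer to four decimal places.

Per-period risk-free factor R = e^0.05 = 1.0513; dividend-adjusted growth = e^(0.05−0.03) = 1.0202.
Risk-neutral probability p = (1.0202 − 0.85)/(1.45 − 0.85) = 0.1702/0.6000 = 0.2837

p = 0.2837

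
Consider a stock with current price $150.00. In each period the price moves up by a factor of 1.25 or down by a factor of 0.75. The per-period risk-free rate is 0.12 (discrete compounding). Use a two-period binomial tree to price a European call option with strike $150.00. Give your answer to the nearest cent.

$36.83

Risk-neutral probability p = (1 + 0.12 − 0.75)/(1.25 − 0.75) = 0.3700/0.5000 = 0.7400
Terminal stock prices: S_uu = 234.4, S_ud = 140.6, S_dd = 84.38
Terminal payoffs (S − K): max(84.38, 0) = 84.38, max(-9.375, 0) = 0, max(-65.62, 0) = 0
Node u (S = 187.5): V_u = 1/1.12·[0.7400·84.3750 + 0.2600·0.0000] = 55.7478
Node d (S = 112.5): V_d = 1/1.12·[0.7400·0.0000 + 0.2600·0.0000] = 0.0000
Node 0 (S = 150): V_0 = 1/1.12·[0.7400·55.7478 + 0.2600·0.0000] = 36.8333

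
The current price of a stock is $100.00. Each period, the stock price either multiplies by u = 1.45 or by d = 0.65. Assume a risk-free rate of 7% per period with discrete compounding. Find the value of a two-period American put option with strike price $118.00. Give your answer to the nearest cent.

$28.70

Risk-neutral probability p = (1 + 0.07 − 0.65)/(1.45 − 0.65) = 0.4200/0.8000 = 0.5250
Terminal stock prices: S_uu = 210.2, S_ud = 94.25, S_dd = 42.25
Terminal payoffs (K − S): max(-92.25, 0) = 0, max(23.75, 0) = 23.75, max(75.75, 0) = 75.75
Node u (S = 145): continuation = 1/1.07·[0.5250·0.0000 + 0.4750·23.7500] = 10.5432; exercise value = 0.0000 ≤ continuation, so V_u = 10.5432
Node d (S = 65): continuation = 1/1.07·[0.5250·23.7500 + 0.4750·75.7500] = 45.2804; exercise value = 53.0000 > continuation, so V_d = 53.0000 (exercise)
Node 0 (S = 100): continuation = 1/1.07·[0.5250·10.5432 + 0.4750·53.0000] = 28.7011; exercise value = 18.0000 ≤ continuation, so V_0 = 28.7011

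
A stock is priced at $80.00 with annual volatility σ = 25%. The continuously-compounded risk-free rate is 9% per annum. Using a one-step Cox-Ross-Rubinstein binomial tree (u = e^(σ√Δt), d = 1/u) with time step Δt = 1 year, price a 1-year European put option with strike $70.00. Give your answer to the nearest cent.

$2.64

CRR parameters: u = e^(σ√Δt) = e^(0.25·√1) = 1.2840, d = 1/u = 0.7788
Per-period rate: rΔt = 0.09·1 = 0.09, so R = e^0.09 = 1.0942
Risk-neutral probability p = (e^0.09 − 0.7788)/(1.2840 − 0.7788) = 0.3154/0.5052 = 0.6242
Terminal stock prices: S_u = 102.7, S_d = 62.3
Terminal payoffs (K − S): max(-32.72, 0) = 0, max(7.696, 0) = 7.696
Node 0 (S = 80): V_0 = e^(−0.09)·[0.6242·0.0000 + 0.3758·7.6959] = 2.6430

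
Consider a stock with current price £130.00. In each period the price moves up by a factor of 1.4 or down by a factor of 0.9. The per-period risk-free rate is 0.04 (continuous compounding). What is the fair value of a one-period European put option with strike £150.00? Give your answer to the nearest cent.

£22.78

Risk-neutral probability p = (e^0.04 − 0.9)/(1.4 − 0.9) = 0.1408/0.5000 = 0.2816
Terminal stock prices: S_u = 182, S_d = 117
Terminal payoffs (K − S): max(-32, 0) = 0, max(33, 0) = 33
Node 0 (S = 130): V_0 = e^(−0.04)·[0.2816·0.0000 + 0.7184·33.0000] = 22.7769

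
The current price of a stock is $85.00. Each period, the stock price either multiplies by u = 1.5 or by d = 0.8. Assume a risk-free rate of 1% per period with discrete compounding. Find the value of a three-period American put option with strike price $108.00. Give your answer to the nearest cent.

Risk-neutral probability p = (1 + 0.01 − 0.8)/(1.5 − 0.8) = 0.2100/0.7000 = 0.3000
Terminal stock prices: S_uuu = 286.9, S_uud = 153, S_udd = 81.6, S_ddd = 43.52
Terminal payoffs (K − S): max(-178.9, 0) = 0, max(-45, 0) = 0, max(26.4, 0) = 26.4, max(64.48, 0) = 64.48
Node uu (S = 191.2): continuation = 1/1.01·[0.3000·0.0000 + 0.7000·0.0000] = 0.0000; exercise value = 0.0000 ≤ continuation, so V_uu = 0.0000
Node ud (S = 102): continuation = 1/1.01·[0.3000·0.0000 + 0.7000·26.4000] = 18.2970; exercise value = 6.0000 ≤ continuation, so V_ud = 18.2970
Node dd (S = 54.4): continuation = 1/1.01·[0.3000·26.4000 + 0.7000·64.4800] = 52.5307; exercise value = 53.6000 > continuation, so V_dd = 53.6000 (exercise)
Node u (S = 127.5): continuation = 1/1.01·[0.3000·0.0000 + 0.7000·18.2970] = 12.6811; exercise value = 0.0000 ≤ continuation, so V_u = 12.6811
Node d (S = 68): continuation = 1/1.01·[0.3000·18.2970 + 0.7000·53.6000] = 42.5833; exercise value = 40.0000 ≤ continuation, so V_d = 42.5833
Node 0 (S = 85): continuation = 1/1.01·[0.3000·12.6811 + 0.7000·42.5833] = 33.2798; exercise value = 23.0000 ≤ continuation, so V_0 = 33.2798

$33.28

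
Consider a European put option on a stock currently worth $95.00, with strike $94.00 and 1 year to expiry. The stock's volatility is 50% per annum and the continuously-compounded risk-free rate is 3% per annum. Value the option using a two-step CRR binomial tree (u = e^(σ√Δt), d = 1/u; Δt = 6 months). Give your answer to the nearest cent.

CRR parameters: u = e^(σ√Δt) = e^(0.5·√0.5) = 1.4241, d = 1/u = 0.7022
Per-period rate: rΔt = 0.03·0.5 = 0.015, so R = e^0.015 = 1.0151
Risk-neutral probability p = (e^0.015 − 0.7022)/(1.4241 − 0.7022) = 0.3129/0.7219 = 0.4335
Terminal stock prices: S_uu = 192.7, S_ud = 95, S_dd = 46.84
Terminal payoffs (K − S): max(-98.67, 0) = 0, max(-1, 0) = 0, max(47.16, 0) = 47.16
Node u (S = 135.3): V_u = e^(−0.015)·[0.4335·0.0000 + 0.5665·0.0000] = 0.0000
Node d (S = 66.71): V_d = e^(−0.015)·[0.4335·0.0000 + 0.5665·47.1585] = 26.3196
Node 0 (S = 95): V_0 = e^(−0.015)·[0.4335·0.0000 + 0.5665·26.3196] = 14.6892

$14.69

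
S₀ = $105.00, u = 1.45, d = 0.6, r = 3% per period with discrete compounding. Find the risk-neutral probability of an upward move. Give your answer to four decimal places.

Risk-neutral probability p = (1 + 0.03 − 0.6)/(1.45 − 0.6) = 0.4300/0.8500 = 0.5059

p = 0.5059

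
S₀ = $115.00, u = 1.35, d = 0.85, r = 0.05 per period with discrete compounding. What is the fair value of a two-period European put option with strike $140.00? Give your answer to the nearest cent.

Risk-neutral probability p = (1 + 0.05 − 0.85)/(1.35 − 0.85) = 0.2000/0.5000 = 0.4000
Terminal stock prices: S_uu = 209.6, S_ud = 132, S_dd = 83.09
Terminal payoffs (K − S): max(-69.59, 0) = 0, max(8.037, 0) = 8.037, max(56.91, 0) = 56.91
Node u (S = 155.2): V_u = 1/1.05·[0.4000·0.0000 + 0.6000·8.0375] = 4.5929
Node d (S = 97.75): V_d = 1/1.05·[0.4000·8.0375 + 0.6000·56.9125] = 35.5833
Node 0 (S = 115): V_0 = 1/1.05·[0.4000·4.5929 + 0.6000·35.5833] = 22.0830

$22.08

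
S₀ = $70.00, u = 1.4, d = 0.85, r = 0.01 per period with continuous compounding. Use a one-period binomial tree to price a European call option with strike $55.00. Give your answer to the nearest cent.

$15.55

Risk-neutral probability p = (e^0.01 − 0.85)/(1.4 − 0.85) = 0.1601/0.5500 = 0.2910
Terminal stock prices: S_u = 98, S_d = 59.5
Terminal payoffs (S − K): max(43, 0) = 43, max(4.5, 0) = 4.5
Node 0 (S = 70): V_0 = e^(−0.01)·[0.2910·43.0000 + 0.7090·4.5000] = 15.5473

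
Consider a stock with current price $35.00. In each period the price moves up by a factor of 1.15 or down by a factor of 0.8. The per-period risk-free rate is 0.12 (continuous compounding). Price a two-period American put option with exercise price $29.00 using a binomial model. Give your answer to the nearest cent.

$0.06

Risk-neutral probability p = (e^0.12 − 0.8)/(1.15 − 0.8) = 0.3275/0.3500 = 0.9357
Terminal stock prices: S_uu = 46.29, S_ud = 32.2, S_dd = 22.4
Terminal payoffs (K − S): max(-17.29, 0) = 0, max(-3.2, 0) = 0, max(6.6, 0) = 6.6
Node u (S = 40.25): continuation = e^(−0.12)·[0.9357·0.0000 + 0.0643·0.0000] = 0.0000; exercise value = 0.0000 ≤ continuation, so V_u = 0.0000
Node d (S = 28): continuation = e^(−0.12)·[0.9357·0.0000 + 0.0643·6.6000] = 0.3764; exercise value = 1.0000 > continuation, so V_d = 1.0000 (exercise)
Node 0 (S = 35): continuation = e^(−0.12)·[0.9357·0.0000 + 0.0643·1.0000] = 0.0570; exercise value = 0.0000 ≤ continuation, so V_0 = 0.0570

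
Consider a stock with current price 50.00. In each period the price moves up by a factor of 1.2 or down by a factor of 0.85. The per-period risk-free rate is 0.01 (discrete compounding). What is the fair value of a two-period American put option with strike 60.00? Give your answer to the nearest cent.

Risk-neutral probability p = (1 + 0.01 − 0.85)/(1.2 − 0.85) = 0.1600/0.3500 = 0.4571
Terminal stock prices: S_uu = 72, S_ud = 51, S_dd = 36.12
Terminal payoffs (K − S): max(-12, 0) = 0, max(9, 0) = 9, max(23.88, 0) = 23.88
Node u (S = 60): continuation = 1/1.01·[0.4571·0.0000 + 0.5429·9.0000] = 4.8373; exercise value = 0.0000 ≤ continuation, so V_u = 4.8373
Node d (S = 42.5): continuation = 1/1.01·[0.4571·9.0000 + 0.5429·23.8750] = 16.9059; exercise value = 17.5000 > continuation, so V_d = 17.5000 (exercise)
Node 0 (S = 50): continuation = 1/1.01·[0.4571·4.8373 + 0.5429·17.5000] = 11.5954; exercise value = 10.0000 ≤ continuation, so V_0 = 11.5954

11.60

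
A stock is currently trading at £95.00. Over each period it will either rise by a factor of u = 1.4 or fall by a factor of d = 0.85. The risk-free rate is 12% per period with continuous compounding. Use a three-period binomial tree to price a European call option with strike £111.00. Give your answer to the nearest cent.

£25.89

Risk-neutral probability p = (e^0.12 − 0.85)/(1.4 − 0.85) = 0.2775/0.5500 = 0.5045
Terminal stock prices: S_uuu = 260.7, S_uud = 158.3, S_udd = 96.09, S_ddd = 58.34
Terminal payoffs (S − K): max(149.7, 0) = 149.7, max(47.27, 0) = 47.27, max(-14.91, 0) = 0, max(-52.66, 0) = 0
Node uu (S = 186.2): V_uu = e^(−0.12)·[0.5045·149.6800 + 0.4955·47.2700] = 87.7518
Node ud (S = 113): V_ud = e^(−0.12)·[0.5045·47.2700 + 0.4955·0.0000] = 21.1527
Node dd (S = 68.64): V_dd = e^(−0.12)·[0.5045·0.0000 + 0.4955·0.0000] = 0.0000
Node u (S = 133): V_u = e^(−0.12)·[0.5045·87.7518 + 0.4955·21.1527] = 48.5630
Node d (S = 80.75): V_d = e^(−0.12)·[0.5045·21.1527 + 0.4955·0.0000] = 9.4655
Node 0 (S = 95): V_0 = e^(−0.12)·[0.5045·48.5630 + 0.4955·9.4655] = 25.8908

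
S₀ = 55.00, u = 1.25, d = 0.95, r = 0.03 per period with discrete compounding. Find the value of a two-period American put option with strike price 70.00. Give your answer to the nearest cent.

Risk-neutral probability p = (1 + 0.03 − 0.95)/(1.25 − 0.95) = 0.0800/0.3000 = 0.2667
Terminal stock prices: S_uu = 85.94, S_ud = 65.31, S_dd = 49.64
Terminal payoffs (K − S): max(-15.94, 0) = 0, max(4.688, 0) = 4.688, max(20.36, 0) = 20.36
Node u (S = 68.75): continuation = 1/1.03·[0.2667·0.0000 + 0.7333·4.6875] = 3.3374; exercise value = 1.2500 ≤ continuation, so V_u = 3.3374
Node d (S = 52.25): continuation = 1/1.03·[0.2667·4.6875 + 0.7333·20.3625] = 15.7112; exercise value = 17.7500 > continuation, so V_d = 17.7500 (exercise)
Node 0 (S = 55): continuation = 1/1.03·[0.2667·3.3374 + 0.7333·17.7500] = 13.5016; exercise value = 15.0000 > continuation, so V_0 = 15.0000 (exercise)

15.00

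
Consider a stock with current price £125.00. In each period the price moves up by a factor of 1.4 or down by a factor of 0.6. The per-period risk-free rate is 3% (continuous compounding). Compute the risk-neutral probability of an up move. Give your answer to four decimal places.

p = 0.5381

Risk-neutral probability p = (e^0.03 − 0.6)/(1.4 − 0.6) = 0.4305/0.8000 = 0.5381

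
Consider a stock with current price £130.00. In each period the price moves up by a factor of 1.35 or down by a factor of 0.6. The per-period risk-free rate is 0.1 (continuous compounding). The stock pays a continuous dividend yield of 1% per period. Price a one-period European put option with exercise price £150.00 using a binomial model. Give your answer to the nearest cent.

£22.22

Per-period risk-free factor R = e^0.1 = 1.1052; dividend-adjusted growth = e^(0.1−0.01) = 1.0942.
Risk-neutral probability p = (1.0942 − 0.6)/(1.35 − 0.6) = 0.4942/0.7500 = 0.6589
Terminal stock prices: S_u = 175.5, S_d = 78
Terminal payoffs (K − S): max(-25.5, 0) = 0, max(72, 0) = 72
Node 0 (S = 130): V_0 = e^(−0.1)·[0.6589·0.0000 + 0.3411·72.0000] = 22.2221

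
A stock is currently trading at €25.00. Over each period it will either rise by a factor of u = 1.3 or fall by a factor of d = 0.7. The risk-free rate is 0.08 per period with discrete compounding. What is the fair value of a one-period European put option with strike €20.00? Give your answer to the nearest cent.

€0.85

Risk-neutral probability p = (1 + 0.08 − 0.7)/(1.3 − 0.7) = 0.3800/0.6000 = 0.6333
Terminal stock prices: S_u = 32.5, S_d = 17.5
Terminal payoffs (K − S): max(-12.5, 0) = 0, max(2.5, 0) = 2.5
Node 0 (S = 25): V_0 = 1/1.08·[0.6333·0.0000 + 0.3667·2.5000] = 0.8488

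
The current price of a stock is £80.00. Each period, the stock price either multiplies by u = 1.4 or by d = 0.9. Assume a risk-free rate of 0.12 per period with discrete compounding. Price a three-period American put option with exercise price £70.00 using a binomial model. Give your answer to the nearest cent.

Risk-neutral probability p = (1 + 0.12 − 0.9)/(1.4 − 0.9) = 0.2200/0.5000 = 0.4400
Terminal stock prices: S_uuu = 219.5, S_uud = 141.1, S_udd = 90.72, S_ddd = 58.32
Terminal payoffs (K − S): max(-149.5, 0) = 0, max(-71.12, 0) = 0, max(-20.72, 0) = 0, max(11.68, 0) = 11.68
Node uu (S = 156.8): continuation = 1/1.12·[0.4400·0.0000 + 0.5600·0.0000] = 0.0000; exercise value = 0.0000 ≤ continuation, so V_uu = 0.0000
Node ud (S = 100.8): continuation = 1/1.12·[0.4400·0.0000 + 0.5600·0.0000] = 0.0000; exercise value = 0.0000 ≤ continuation, so V_ud = 0.0000
Node dd (S = 64.8): continuation = 1/1.12·[0.4400·0.0000 + 0.5600·11.6800] = 5.8400; exercise value = 5.2000 ≤ continuation, so V_dd = 5.8400
Node u (S = 112): continuation = 1/1.12·[0.4400·0.0000 + 0.5600·0.0000] = 0.0000; exercise value = 0.0000 ≤ continuation, so V_u = 0.0000
Node d (S = 72): continuation = 1/1.12·[0.4400·0.0000 + 0.5600·5.8400] = 2.9200; exercise value = 0.0000 ≤ continuation, so V_d = 2.9200
Node 0 (S = 80): continuation = 1/1.12·[0.4400·0.0000 + 0.5600·2.9200] = 1.4600; exercise value = 0.0000 ≤ continuation, so V_0 = 1.4600

£1.46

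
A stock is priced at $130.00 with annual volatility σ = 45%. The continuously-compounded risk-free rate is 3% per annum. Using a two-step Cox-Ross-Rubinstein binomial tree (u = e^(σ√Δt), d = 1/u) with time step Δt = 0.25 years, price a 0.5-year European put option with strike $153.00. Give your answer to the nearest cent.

CRR parameters: u = e^(σ√Δt) = e^(0.45·√0.25) = 1.2523, d = 1/u = 0.7985
Per-period rate: rΔt = 0.03·0.25 = 0.0075, so R = e^0.0075 = 1.0075
Risk-neutral probability p = (e^0.0075 − 0.7985)/(1.2523 − 0.7985) = 0.2090/0.4538 = 0.4606
Terminal stock prices: S_uu = 203.9, S_ud = 130, S_dd = 82.89
Terminal payoffs (K − S): max(-50.88, 0) = 0, max(23, 0) = 23, max(70.11, 0) = 70.11
Node u (S = 162.8): V_u = e^(−0.0075)·[0.4606·0.0000 + 0.5394·23.0000] = 12.3141
Node d (S = 103.8): V_d = e^(−0.0075)·[0.4606·23.0000 + 0.5394·70.1083] = 48.0497
Node 0 (S = 130): V_0 = e^(−0.0075)·[0.4606·12.3141 + 0.5394·48.0497] = 31.3547

$31.35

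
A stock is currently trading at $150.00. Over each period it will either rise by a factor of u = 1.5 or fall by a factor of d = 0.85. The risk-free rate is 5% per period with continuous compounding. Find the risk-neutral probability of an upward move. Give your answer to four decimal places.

p = 0.3096

Risk-neutral probability p = (e^0.05 − 0.85)/(1.5 − 0.85) = 0.2013/0.6500 = 0.3096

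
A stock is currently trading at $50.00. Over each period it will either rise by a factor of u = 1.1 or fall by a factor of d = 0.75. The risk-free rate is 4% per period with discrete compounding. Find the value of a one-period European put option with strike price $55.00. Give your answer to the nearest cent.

Risk-neutral probability p = (1 + 0.04 − 0.75)/(1.1 − 0.75) = 0.2900/0.3500 = 0.8286
Terminal stock prices: S_u = 55, S_d = 37.5
Terminal payoffs (K − S): max(0, 0) = 0, max(17.5, 0) = 17.5
Node 0 (S = 50): V_0 = 1/1.04·[0.8286·0.0000 + 0.1714·17.5000] = 2.8846

$2.88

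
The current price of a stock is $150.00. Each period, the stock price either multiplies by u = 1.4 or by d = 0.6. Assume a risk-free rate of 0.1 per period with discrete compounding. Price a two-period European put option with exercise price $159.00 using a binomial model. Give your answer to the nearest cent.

Risk-neutral probability p = (1 + 0.1 − 0.6)/(1.4 − 0.6) = 0.5000/0.8000 = 0.6250
Terminal stock prices: S_uu = 294, S_ud = 126, S_dd = 54
Terminal payoffs (K − S): max(-135, 0) = 0, max(33, 0) = 33, max(105, 0) = 105
Node u (S = 210): V_u = 1/1.1·[0.6250·0.0000 + 0.3750·33.0000] = 11.2500
Node d (S = 90): V_d = 1/1.1·[0.6250·33.0000 + 0.3750·105.0000] = 54.5455
Node 0 (S = 150): V_0 = 1/1.1·[0.6250·11.2500 + 0.3750·54.5455] = 24.9871

$24.99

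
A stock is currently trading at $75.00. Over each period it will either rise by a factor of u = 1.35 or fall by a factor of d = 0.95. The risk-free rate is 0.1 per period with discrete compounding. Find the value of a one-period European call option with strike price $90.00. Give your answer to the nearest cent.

$3.84

Risk-neutral probability p = (1 + 0.1 − 0.95)/(1.35 − 0.95) = 0.1500/0.4000 = 0.3750
Terminal stock prices: S_u = 101.2, S_d = 71.25
Terminal payoffs (S − K): max(11.25, 0) = 11.25, max(-18.75, 0) = 0
Node 0 (S = 75): V_0 = 1/1.1·[0.3750·11.2500 + 0.6250·0.0000] = 3.8352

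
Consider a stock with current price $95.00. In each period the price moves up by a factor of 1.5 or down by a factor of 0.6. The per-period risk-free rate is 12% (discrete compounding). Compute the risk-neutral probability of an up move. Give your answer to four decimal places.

Risk-neutral probability p = (1 + 0.12 − 0.6)/(1.5 − 0.6) = 0.5200/0.9000 = 0.5778

p = 0.5778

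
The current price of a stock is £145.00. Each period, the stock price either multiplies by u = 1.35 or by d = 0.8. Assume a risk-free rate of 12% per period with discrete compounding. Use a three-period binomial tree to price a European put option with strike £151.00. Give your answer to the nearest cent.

£9.58

Risk-neutral probability p = (1 + 0.12 − 0.8)/(1.35 − 0.8) = 0.3200/0.5500 = 0.5818
Terminal stock prices: S_uuu = 356.8, S_uud = 211.4, S_udd = 125.3, S_ddd = 74.24
Terminal payoffs (K − S): max(-205.8, 0) = 0, max(-60.41, 0) = 0, max(25.72, 0) = 25.72, max(76.76, 0) = 76.76
Node uu (S = 264.3): V_uu = 1/1.12·[0.5818·0.0000 + 0.4182·0.0000] = 0.0000
Node ud (S = 156.6): V_ud = 1/1.12·[0.5818·0.0000 + 0.4182·25.7200] = 9.6032
Node dd (S = 92.8): V_dd = 1/1.12·[0.5818·25.7200 + 0.4182·76.7600] = 42.0214
Node u (S = 195.8): V_u = 1/1.12·[0.5818·0.0000 + 0.4182·9.6032] = 3.5856
Node d (S = 116): V_d = 1/1.12·[0.5818·9.6032 + 0.4182·42.0214] = 20.6785
Node 0 (S = 145): V_0 = 1/1.12·[0.5818·3.5856 + 0.4182·20.6785] = 9.5835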